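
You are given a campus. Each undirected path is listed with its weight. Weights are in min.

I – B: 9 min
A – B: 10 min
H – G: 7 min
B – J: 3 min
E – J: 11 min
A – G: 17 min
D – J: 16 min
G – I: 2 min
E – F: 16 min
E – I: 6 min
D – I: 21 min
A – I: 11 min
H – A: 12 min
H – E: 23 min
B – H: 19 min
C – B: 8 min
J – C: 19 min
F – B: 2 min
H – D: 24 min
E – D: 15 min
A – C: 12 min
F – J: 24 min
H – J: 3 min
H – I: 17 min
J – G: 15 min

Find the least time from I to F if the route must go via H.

Shortest I→H: I → G → H = 9
Shortest H→F: H → J → B → F = 8
Total via H: 9 + 8 = 17 min.

17 min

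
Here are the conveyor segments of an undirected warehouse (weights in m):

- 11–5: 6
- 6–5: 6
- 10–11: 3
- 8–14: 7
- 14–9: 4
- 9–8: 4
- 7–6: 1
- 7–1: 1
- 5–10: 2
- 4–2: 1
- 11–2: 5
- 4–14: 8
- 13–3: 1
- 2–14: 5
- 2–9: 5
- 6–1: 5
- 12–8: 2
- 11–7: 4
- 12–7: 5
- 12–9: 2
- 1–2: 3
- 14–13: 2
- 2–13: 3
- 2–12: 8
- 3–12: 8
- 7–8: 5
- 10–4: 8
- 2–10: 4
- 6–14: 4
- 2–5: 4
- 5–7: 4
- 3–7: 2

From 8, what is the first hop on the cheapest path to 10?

7

Enumerating some paths:
8 - 12 - 9 - 2 - 10: 2+2+5+4 = 13
8 - 7 - 11 - 10: 5+4+3 = 12
8 - 7 - 5 - 10: 5+4+2 = 11
The minimum is 11 m via 8 - 7 - 5 - 10.
So from 8 the first move is to 7.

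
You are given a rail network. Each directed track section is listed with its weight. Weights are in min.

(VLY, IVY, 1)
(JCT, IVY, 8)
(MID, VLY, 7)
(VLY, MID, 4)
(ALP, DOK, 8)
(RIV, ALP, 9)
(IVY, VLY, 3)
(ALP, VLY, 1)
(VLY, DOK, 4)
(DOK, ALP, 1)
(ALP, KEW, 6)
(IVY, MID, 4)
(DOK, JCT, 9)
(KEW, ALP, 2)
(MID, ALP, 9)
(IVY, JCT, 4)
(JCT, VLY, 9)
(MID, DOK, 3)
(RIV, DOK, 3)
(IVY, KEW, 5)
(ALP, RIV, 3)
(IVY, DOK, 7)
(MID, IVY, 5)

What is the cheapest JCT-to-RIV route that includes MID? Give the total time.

19 min

Shortest JCT→MID: JCT–IVY–MID = 12
Shortest MID→RIV: MID–DOK–ALP–RIV = 7
Total via MID: 12 + 7 = 19 min.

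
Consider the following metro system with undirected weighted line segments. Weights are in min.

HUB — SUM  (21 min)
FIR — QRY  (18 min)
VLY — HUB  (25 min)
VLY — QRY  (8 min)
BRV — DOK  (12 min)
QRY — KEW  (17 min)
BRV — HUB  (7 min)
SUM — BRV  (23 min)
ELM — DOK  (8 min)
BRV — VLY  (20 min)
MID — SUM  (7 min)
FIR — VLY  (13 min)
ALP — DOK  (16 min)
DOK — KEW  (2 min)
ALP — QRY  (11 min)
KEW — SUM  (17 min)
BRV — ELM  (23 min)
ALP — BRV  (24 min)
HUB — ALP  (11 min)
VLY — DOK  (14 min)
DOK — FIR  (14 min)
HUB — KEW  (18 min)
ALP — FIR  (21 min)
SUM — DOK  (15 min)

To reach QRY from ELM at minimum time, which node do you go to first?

DOK

Compare a few routes:
ELM - DOK - KEW - QRY: 8+2+17 = 27
ELM - DOK - VLY - QRY: 8+14+8 = 30
ELM - DOK - ALP - QRY: 8+16+11 = 35
The minimum is 27 min via ELM - DOK - KEW - QRY.
So from ELM the first move is to DOK.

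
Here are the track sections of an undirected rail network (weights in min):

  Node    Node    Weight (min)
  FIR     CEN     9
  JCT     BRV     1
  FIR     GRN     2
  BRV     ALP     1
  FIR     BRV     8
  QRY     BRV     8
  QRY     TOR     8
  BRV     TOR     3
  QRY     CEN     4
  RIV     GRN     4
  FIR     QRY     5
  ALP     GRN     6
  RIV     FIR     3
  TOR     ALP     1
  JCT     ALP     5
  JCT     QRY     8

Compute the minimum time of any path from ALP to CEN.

13 min

Candidate routes:
ALP - TOR - QRY - CEN: 1+8+4 = 13
ALP - BRV - TOR - QRY - CEN: 1+3+8+4 = 16
ALP - BRV - JCT - QRY - CEN: 1+1+8+4 = 14
Cheapest is ALP - TOR - QRY - CEN at 13 min.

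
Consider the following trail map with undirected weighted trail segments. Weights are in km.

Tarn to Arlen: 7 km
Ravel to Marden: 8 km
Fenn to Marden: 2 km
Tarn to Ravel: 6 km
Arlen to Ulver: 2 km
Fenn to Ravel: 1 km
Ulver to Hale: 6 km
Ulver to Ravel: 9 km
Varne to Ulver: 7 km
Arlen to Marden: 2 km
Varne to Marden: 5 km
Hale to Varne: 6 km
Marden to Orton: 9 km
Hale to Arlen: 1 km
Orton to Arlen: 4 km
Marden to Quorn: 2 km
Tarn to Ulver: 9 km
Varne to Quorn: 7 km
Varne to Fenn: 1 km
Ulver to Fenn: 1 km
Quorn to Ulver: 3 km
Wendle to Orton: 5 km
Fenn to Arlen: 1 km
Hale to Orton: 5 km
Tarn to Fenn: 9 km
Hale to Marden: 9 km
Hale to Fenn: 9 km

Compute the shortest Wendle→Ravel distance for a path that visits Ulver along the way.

Best Wendle to Ulver: Wendle–Orton–Arlen–Ulver costing 11
Shortest Ulver→Ravel: Ulver–Fenn–Ravel = 2
Total via Ulver: 11 + 2 = 13 km.

13 km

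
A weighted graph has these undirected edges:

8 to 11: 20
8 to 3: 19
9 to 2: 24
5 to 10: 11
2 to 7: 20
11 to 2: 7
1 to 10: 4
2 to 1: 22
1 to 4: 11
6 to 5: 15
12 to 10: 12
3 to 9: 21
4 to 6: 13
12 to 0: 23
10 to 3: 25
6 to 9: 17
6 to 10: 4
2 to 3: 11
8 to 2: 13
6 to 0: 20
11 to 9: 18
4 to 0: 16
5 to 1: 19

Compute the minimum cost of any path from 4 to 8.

Candidate routes:
4–6–10–1–2–8: 13+4+4+22+13 = 56
4–1–10–3–8: 11+4+25+19 = 59
4–1–2–11–8: 11+22+7+20 = 60
4–1–2–8: 11+22+13 = 46
Cheapest is 4–1–2–8 at 46.

46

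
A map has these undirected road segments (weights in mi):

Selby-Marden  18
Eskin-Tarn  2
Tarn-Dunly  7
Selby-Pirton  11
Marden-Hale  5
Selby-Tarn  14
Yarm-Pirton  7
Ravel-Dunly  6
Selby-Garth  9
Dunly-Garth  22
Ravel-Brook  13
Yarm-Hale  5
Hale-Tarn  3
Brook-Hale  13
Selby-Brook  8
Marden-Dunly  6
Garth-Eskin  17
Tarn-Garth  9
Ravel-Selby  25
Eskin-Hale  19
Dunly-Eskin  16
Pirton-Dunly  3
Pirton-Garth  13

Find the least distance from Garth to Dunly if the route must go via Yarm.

27 mi

Best Garth to Yarm: Garth–Tarn–Hale–Yarm costing 17
Best Yarm to Dunly: Yarm–Pirton–Dunly costing 10
Total via Yarm: 17 + 10 = 27 mi.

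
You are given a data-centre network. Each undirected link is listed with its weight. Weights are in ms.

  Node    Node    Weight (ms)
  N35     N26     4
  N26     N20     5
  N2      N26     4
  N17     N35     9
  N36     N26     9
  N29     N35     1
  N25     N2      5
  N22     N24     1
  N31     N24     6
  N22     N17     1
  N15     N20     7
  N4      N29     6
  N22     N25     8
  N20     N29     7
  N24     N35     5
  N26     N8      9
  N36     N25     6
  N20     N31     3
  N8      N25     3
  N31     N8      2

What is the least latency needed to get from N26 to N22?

Enumerating some paths:
N26 - N35 - N24 - N22: 4+5+1 = 10
N26 - N20 - N31 - N24 - N22: 5+3+6+1 = 15
N26 - N35 - N17 - N22: 4+9+1 = 14
Cheapest is N26 - N35 - N24 - N22 at 10 ms.

10 ms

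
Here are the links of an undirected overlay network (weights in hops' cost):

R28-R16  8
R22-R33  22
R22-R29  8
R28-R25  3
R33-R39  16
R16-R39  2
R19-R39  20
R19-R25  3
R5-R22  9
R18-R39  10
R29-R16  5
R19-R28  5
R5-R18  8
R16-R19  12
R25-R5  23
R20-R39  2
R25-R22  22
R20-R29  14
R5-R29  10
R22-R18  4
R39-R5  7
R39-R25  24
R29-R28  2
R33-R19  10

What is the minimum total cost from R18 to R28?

Compare a few routes:
R18 → R22 → R29 → R28: 4+8+2 = 14
R18 → R5 → R29 → R28: 8+10+2 = 20
R18 → R39 → R16 → R29 → R28: 10+2+5+2 = 19
Cheapest is R18 → R22 → R29 → R28 at 14 hops' cost.

14 hops' cost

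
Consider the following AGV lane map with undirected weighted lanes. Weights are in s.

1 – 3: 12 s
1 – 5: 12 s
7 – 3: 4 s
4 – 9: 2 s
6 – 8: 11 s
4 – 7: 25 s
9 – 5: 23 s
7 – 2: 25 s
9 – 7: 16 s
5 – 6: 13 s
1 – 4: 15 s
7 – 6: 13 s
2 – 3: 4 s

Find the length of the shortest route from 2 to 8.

32 s

Compare a few routes:
2–3–7–6–8: 4+4+13+11 = 32
2–7–6–8: 25+13+11 = 49
Cheapest is 2–3–7–6–8 at 32 s.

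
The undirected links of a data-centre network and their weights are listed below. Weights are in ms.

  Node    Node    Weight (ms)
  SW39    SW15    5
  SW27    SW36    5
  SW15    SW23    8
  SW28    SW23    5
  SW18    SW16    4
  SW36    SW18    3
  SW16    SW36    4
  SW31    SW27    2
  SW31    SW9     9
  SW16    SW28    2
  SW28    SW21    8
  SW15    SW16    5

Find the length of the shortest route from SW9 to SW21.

30 ms

Settle nodes by increasing distance from SW9:
SW9: 0
SW31: 9  (via SW9)
SW27: 11  (via SW31)
SW36: 16  (via SW27)
SW18: 19  (via SW36)
SW16: 20  (via SW36)
SW28: 22  (via SW16)
SW15: 25  (via SW16)
SW23: 27  (via SW28)
SW21: 30  (via SW28)
Shortest route: SW9–SW31–SW27–SW36–SW16–SW28–SW21 = 30 ms.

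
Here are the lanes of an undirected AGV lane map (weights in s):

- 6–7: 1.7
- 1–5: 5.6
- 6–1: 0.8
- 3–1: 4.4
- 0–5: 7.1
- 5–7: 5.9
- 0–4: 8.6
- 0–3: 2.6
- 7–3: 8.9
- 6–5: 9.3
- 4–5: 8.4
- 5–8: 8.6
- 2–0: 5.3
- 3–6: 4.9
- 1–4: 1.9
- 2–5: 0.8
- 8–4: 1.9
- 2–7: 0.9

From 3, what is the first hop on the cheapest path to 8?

Enumerating some paths:
3 → 1 → 4 → 8: 4.4+1.9+1.9 = 8.2
3 → 6 → 1 → 4 → 8: 4.9+0.8+1.9+1.9 = 9.5
3 → 0 → 4 → 8: 2.6+8.6+1.9 = 13.1
3 → 0 → 2 → 7 → 6 → 1 → 4 → 8: 2.6+5.3+0.9+1.7+0.8+1.9+1.9 = 15.1
Cheapest is 3 → 1 → 4 → 8 at 8.2 s.
So from 3 the first move is to 1.

1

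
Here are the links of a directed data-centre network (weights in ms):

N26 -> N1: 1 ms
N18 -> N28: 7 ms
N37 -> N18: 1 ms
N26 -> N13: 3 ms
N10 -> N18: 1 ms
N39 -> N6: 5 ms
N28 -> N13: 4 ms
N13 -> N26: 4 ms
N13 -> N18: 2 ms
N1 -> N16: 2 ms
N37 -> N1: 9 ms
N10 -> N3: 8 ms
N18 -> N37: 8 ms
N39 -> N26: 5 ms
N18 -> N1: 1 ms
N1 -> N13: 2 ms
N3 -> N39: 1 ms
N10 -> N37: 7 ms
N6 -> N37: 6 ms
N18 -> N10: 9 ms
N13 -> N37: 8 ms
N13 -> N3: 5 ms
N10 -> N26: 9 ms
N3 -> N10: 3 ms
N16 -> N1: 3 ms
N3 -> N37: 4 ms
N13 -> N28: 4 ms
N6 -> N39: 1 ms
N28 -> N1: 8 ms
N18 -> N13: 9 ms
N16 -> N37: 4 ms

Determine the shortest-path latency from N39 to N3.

Candidate routes:
N39 → N26 → N13 → N3: 5+3+5 = 13
N39 → N6 → N37 → N18 → N13 → N3: 5+6+1+9+5 = 26
N39 → N6 → N37 → N18 → N1 → N13 → N3: 5+6+1+1+2+5 = 20
The minimum is 13 ms via N39 → N26 → N13 → N3.

13 ms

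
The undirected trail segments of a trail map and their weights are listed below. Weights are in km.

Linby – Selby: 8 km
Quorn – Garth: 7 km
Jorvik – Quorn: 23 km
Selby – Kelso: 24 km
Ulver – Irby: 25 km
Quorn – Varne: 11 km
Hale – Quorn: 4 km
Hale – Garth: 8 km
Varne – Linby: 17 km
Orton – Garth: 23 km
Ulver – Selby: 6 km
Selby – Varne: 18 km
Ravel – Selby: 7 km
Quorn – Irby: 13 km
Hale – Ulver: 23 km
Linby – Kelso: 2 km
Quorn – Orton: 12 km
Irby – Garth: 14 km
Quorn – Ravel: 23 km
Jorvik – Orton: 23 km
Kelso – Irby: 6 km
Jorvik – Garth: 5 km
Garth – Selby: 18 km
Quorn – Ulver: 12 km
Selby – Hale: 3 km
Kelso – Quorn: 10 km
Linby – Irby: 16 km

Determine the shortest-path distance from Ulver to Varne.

23 km

Compare a few routes:
Ulver - Quorn - Varne: 12+11 = 23
Ulver - Selby - Hale - Quorn - Varne: 6+3+4+11 = 24
Cheapest is Ulver - Quorn - Varne at 23 km.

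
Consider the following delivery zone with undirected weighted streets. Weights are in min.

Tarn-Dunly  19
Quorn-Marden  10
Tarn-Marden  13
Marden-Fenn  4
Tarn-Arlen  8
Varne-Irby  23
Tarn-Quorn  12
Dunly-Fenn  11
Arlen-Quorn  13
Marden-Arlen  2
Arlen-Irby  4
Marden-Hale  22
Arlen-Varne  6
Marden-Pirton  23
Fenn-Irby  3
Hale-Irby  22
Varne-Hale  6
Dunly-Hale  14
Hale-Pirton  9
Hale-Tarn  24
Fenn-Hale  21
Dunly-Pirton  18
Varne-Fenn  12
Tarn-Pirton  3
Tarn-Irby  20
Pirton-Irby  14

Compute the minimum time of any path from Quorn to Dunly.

Enumerating some paths:
Quorn - Marden - Arlen - Irby - Fenn - Dunly: 10+2+4+3+11 = 30
Quorn - Marden - Fenn - Dunly: 10+4+11 = 25
Quorn - Arlen - Marden - Fenn - Dunly: 13+2+4+11 = 30
The minimum is 25 min via Quorn - Marden - Fenn - Dunly.

25 min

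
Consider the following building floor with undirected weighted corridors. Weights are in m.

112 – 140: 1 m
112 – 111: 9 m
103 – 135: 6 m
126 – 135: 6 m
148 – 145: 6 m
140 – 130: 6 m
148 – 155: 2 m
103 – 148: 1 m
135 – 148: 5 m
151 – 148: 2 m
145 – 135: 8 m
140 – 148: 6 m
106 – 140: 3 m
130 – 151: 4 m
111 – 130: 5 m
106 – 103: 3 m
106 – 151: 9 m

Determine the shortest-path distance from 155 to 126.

13 m

Enumerating some paths:
155 → 148 → 135 → 126: 2+5+6 = 13
155 → 148 → 140 → 106 → 103 → 135 → 126: 2+6+3+3+6+6 = 26
155 → 148 → 103 → 135 → 126: 2+1+6+6 = 15
155 → 148 → 145 → 135 → 126: 2+6+8+6 = 22
Cheapest is 155 → 148 → 135 → 126 at 13 m.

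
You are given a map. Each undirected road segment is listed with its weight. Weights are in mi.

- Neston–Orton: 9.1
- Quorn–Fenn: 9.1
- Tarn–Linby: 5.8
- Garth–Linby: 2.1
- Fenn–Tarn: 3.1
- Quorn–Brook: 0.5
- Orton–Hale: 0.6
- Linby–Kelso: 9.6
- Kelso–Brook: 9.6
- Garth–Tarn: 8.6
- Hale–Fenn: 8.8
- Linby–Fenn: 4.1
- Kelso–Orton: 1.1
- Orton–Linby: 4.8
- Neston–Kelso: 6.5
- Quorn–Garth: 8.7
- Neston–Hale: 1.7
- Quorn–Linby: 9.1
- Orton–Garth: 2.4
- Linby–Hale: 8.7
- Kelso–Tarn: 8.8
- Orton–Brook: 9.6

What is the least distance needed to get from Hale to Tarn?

Enumerating some paths:
Hale → Orton → Garth → Linby → Tarn: 0.6+2.4+2.1+5.8 = 10.9
Hale → Orton → Kelso → Tarn: 0.6+1.1+8.8 = 10.5
Cheapest is Hale → Orton → Kelso → Tarn at 10.5 mi.

10.5 mi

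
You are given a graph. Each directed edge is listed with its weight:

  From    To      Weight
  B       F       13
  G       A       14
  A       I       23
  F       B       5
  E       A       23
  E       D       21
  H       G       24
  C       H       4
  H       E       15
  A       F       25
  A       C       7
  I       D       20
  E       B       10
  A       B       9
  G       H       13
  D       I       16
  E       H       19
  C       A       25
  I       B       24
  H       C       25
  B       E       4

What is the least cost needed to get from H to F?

Settle nodes by increasing distance from H:
H: 0
E: 15  (via H)
G: 24  (via H)
B: 25  (via E)
C: 25  (via H)
D: 36  (via E)
A: 38  (via E)
F: 38  (via B)
Shortest route: H → E → B → F = 38.

38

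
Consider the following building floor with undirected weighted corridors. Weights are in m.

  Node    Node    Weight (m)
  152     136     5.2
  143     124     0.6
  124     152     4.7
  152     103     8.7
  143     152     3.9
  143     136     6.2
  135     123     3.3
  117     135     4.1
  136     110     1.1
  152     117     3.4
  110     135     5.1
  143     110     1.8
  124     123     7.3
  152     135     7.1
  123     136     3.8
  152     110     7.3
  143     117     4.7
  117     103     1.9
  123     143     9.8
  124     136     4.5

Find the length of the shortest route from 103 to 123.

Compare a few routes:
103 → 117 → 143 → 110 → 136 → 123: 1.9+4.7+1.8+1.1+3.8 = 13.3
103 → 117 → 143 → 124 → 123: 1.9+4.7+0.6+7.3 = 14.5
103 → 117 → 152 → 136 → 123: 1.9+3.4+5.2+3.8 = 14.3
103 → 117 → 135 → 123: 1.9+4.1+3.3 = 9.3
The minimum is 9.3 m via 103 → 117 → 135 → 123.

9.3 m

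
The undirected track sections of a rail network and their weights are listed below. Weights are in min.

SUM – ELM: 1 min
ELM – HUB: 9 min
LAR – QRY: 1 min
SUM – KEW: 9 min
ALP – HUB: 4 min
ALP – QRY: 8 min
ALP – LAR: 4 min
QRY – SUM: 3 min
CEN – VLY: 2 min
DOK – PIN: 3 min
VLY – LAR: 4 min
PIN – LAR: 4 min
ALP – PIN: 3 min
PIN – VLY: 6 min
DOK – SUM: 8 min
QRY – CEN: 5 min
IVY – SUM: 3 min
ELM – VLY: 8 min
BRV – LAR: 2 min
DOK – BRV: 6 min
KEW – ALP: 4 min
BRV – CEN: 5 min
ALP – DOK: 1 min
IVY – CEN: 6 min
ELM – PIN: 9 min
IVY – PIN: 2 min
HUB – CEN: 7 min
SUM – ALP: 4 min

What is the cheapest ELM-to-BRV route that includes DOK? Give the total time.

12 min

Shortest ELM→DOK: ELM–SUM–ALP–DOK = 6
Best DOK to BRV: DOK–BRV costing 6
Total via DOK: 6 + 6 = 12 min.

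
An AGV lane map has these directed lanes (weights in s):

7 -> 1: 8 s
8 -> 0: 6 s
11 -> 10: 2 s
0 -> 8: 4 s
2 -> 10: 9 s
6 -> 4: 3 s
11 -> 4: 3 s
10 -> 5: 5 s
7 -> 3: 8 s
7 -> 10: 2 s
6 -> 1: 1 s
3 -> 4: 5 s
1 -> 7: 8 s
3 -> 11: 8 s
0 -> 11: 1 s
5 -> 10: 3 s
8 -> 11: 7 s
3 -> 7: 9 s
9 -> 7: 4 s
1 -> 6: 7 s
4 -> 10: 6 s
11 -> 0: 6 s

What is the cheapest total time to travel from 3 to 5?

Candidate routes:
3 → 4 → 10 → 5: 5+6+5 = 16
3 → 11 → 10 → 5: 8+2+5 = 15
3 → 7 → 10 → 5: 9+2+5 = 16
The minimum is 15 s via 3 → 11 → 10 → 5.

15 s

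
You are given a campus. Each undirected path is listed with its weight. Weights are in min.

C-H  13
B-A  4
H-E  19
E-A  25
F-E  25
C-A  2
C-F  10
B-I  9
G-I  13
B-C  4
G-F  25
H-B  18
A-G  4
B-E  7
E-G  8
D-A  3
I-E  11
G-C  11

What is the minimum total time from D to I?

16 min

Compare a few routes:
D–A–C–B–I: 3+2+4+9 = 18
D–A–B–E–I: 3+4+7+11 = 25
D–A–B–I: 3+4+9 = 16
D–A–G–I: 3+4+13 = 20
Cheapest is D–A–B–I at 16 min.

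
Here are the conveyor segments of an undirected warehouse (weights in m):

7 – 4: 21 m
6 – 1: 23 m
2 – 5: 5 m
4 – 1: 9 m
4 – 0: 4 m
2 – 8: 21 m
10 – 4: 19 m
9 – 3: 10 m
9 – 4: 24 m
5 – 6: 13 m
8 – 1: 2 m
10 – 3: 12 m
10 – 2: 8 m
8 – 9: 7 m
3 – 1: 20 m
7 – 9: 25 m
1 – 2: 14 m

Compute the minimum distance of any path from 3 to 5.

Shortest distances from 3:
3: 0
9: 10  (via 3)
10: 12  (via 3)
8: 17  (via 9)
1: 19  (via 8)
2: 20  (via 10)
5: 25  (via 2)
Shortest route: 3–10–2–5 = 25 m.

25 m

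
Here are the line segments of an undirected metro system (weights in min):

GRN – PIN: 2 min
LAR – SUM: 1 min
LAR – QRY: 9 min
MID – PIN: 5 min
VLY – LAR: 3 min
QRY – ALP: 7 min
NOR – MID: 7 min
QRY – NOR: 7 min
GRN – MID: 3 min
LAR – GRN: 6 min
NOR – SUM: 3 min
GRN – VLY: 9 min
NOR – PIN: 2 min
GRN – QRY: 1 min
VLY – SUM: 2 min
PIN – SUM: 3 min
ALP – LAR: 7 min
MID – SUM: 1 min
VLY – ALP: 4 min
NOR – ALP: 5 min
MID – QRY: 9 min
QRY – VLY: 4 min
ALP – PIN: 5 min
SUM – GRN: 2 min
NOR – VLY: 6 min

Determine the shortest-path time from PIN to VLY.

Running Dijkstra from PIN:
PIN: 0
NOR: 2  (via PIN)
GRN: 2  (via PIN)
QRY: 3  (via GRN)
SUM: 3  (via PIN)
LAR: 4  (via SUM)
MID: 4  (via SUM)
VLY: 5  (via SUM)
Shortest route: PIN–SUM–VLY = 5 min.

5 min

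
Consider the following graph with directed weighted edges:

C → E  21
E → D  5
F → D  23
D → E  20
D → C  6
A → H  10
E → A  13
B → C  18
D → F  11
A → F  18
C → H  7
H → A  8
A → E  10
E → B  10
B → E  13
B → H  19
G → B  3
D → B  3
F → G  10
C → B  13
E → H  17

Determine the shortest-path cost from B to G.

Candidate routes:
B → C → H → A → F → G: 18+7+8+18+10 = 61
B → H → A → F → G: 19+8+18+10 = 55
B → E → D → F → G: 13+5+11+10 = 39
B → E → A → F → G: 13+13+18+10 = 54
The minimum is 39 via B → E → D → F → G.

39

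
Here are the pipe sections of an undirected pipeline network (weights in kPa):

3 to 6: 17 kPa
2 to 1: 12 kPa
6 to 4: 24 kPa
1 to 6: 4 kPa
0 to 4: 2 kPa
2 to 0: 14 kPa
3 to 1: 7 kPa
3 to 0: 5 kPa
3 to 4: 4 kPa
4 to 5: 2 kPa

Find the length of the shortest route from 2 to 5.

Enumerating some paths:
2 - 0 - 4 - 5: 14+2+2 = 18
2 - 0 - 3 - 4 - 5: 14+5+4+2 = 25
2 - 1 - 3 - 4 - 5: 12+7+4+2 = 25
The minimum is 18 kPa via 2 - 0 - 4 - 5.

18 kPa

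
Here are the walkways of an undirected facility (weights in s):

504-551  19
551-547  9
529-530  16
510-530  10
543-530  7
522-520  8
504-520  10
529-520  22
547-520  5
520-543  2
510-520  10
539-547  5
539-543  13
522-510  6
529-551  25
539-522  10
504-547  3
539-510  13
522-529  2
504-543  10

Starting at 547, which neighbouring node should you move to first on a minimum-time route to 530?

Compare a few routes:
547–504–520–543–530: 3+10+2+7 = 22
547–504–543–530: 3+10+7 = 20
547–520–543–530: 5+2+7 = 14
The minimum is 14 s via 547–520–543–530.
So from 547 the first move is to 520.

520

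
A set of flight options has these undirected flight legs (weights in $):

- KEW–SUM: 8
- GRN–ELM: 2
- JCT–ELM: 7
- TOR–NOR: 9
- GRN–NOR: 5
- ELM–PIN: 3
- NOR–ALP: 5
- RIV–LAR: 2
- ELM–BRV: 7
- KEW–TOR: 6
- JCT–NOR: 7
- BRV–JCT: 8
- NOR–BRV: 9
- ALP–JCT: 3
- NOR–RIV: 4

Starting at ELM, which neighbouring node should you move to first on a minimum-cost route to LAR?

Compare a few routes:
ELM → GRN → NOR → RIV → LAR: 2+5+4+2 = 13
ELM → JCT → NOR → RIV → LAR: 7+7+4+2 = 20
ELM → JCT → ALP → NOR → RIV → LAR: 7+3+5+4+2 = 21
Cheapest is ELM → GRN → NOR → RIV → LAR at $13.
So from ELM the first move is to GRN.

GRN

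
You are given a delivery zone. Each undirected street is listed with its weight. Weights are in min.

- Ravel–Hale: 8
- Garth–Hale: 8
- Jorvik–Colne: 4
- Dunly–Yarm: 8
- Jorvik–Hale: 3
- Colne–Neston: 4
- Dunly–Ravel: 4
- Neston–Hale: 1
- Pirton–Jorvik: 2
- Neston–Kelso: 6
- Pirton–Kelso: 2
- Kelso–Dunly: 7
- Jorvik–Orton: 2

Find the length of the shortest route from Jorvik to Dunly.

11 min

Compare a few routes:
Jorvik → Pirton → Kelso → Dunly: 2+2+7 = 11
Jorvik → Hale → Ravel → Dunly: 3+8+4 = 15
Cheapest is Jorvik → Pirton → Kelso → Dunly at 11 min.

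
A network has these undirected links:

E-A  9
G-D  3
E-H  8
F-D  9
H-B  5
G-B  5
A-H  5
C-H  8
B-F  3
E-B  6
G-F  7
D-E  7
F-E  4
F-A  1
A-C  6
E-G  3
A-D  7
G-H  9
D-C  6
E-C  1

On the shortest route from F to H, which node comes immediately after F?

A

Enumerating some paths:
F - E - C - H: 4+1+8 = 13
F - E - H: 4+8 = 12
F - A - H: 1+5 = 6
F - B - H: 3+5 = 8
Cheapest is F - A - H at 6.
So from F the first move is to A.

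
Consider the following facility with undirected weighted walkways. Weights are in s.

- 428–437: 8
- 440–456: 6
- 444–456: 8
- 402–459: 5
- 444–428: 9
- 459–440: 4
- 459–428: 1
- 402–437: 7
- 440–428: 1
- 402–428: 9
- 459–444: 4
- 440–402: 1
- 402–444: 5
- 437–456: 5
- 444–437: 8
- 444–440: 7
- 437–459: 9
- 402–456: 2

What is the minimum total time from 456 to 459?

Enumerating some paths:
456–402–440–428–459: 2+1+1+1 = 5
456–402–459: 2+5 = 7
The minimum is 5 s via 456–402–440–428–459.

5 s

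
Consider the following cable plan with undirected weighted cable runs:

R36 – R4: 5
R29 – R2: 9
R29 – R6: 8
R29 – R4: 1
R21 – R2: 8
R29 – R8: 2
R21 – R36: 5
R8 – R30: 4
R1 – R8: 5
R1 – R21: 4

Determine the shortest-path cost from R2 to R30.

15

Compare a few routes:
R2 - R21 - R36 - R4 - R29 - R8 - R30: 8+5+5+1+2+4 = 25
R2 - R29 - R4 - R36 - R21 - R1 - R8 - R30: 9+1+5+5+4+5+4 = 33
R2 - R21 - R1 - R8 - R30: 8+4+5+4 = 21
R2 - R29 - R8 - R30: 9+2+4 = 15
The minimum is 15 via R2 - R29 - R8 - R30.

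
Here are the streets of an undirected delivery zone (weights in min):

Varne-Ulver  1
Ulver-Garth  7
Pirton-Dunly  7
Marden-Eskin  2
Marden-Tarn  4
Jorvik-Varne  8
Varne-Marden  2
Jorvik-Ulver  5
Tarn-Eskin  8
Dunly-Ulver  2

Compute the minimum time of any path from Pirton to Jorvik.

Enumerating some paths:
Pirton → Dunly → Ulver → Jorvik: 7+2+5 = 14
Pirton → Dunly → Ulver → Varne → Jorvik: 7+2+1+8 = 18
The minimum is 14 min via Pirton → Dunly → Ulver → Jorvik.

14 min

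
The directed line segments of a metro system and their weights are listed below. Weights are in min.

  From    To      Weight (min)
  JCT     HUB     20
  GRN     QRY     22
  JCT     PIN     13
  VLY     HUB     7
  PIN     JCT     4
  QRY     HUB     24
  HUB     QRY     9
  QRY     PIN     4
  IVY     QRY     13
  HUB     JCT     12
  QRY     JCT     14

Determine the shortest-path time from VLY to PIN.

Running Dijkstra from VLY:
VLY: 0
HUB: 7  (via VLY)
QRY: 16  (via HUB)
JCT: 19  (via HUB)
PIN: 20  (via QRY)
Shortest route: VLY → HUB → QRY → PIN = 20 min.

20 min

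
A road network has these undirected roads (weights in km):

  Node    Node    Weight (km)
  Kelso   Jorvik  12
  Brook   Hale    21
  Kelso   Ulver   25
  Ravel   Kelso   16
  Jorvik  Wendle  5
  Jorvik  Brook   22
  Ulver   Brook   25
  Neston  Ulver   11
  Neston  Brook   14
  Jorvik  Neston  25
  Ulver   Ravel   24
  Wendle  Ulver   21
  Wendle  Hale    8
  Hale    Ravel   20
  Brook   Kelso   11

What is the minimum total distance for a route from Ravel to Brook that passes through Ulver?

49 km

Shortest Ravel→Ulver: Ravel → Ulver = 24
Shortest Ulver→Brook: Ulver → Brook = 25
Total via Ulver: 24 + 25 = 49 km.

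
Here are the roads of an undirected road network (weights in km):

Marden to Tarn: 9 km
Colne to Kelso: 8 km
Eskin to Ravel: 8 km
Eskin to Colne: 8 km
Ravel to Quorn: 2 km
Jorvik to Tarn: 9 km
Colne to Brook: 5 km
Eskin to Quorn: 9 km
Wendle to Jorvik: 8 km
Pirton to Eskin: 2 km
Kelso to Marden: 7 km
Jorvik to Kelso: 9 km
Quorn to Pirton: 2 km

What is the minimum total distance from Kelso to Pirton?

18 km

Running Dijkstra from Kelso:
Kelso: 0
Marden: 7  (via Kelso)
Colne: 8  (via Kelso)
Jorvik: 9  (via Kelso)
Brook: 13  (via Colne)
Tarn: 16  (via Marden)
Eskin: 16  (via Colne)
Wendle: 17  (via Jorvik)
Pirton: 18  (via Eskin)
Shortest route: Kelso → Colne → Eskin → Pirton = 18 km.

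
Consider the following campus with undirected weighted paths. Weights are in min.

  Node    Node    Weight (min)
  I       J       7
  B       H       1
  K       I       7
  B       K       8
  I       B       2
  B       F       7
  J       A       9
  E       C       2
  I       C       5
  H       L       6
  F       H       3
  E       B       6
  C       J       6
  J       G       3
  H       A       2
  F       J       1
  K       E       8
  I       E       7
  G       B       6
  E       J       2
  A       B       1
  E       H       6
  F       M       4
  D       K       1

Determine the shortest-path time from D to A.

Settle nodes by increasing distance from D:
D: 0
K: 1  (via D)
I: 8  (via K)
B: 9  (via K)
E: 9  (via K)
A: 10  (via B)
Shortest route: D–K–B–A = 10 min.

10 min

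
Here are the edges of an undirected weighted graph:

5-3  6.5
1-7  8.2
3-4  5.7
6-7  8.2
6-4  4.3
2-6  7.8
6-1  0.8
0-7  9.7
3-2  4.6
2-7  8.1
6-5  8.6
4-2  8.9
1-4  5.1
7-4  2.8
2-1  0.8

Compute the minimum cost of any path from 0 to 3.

Shortest distances from 0:
0: 0
7: 9.7  (via 0)
4: 12.5  (via 7)
6: 16.8  (via 4)
1: 17.6  (via 4)
2: 17.8  (via 7)
3: 18.2  (via 4)
Shortest route: 0–7–4–3 = 18.2.

18.2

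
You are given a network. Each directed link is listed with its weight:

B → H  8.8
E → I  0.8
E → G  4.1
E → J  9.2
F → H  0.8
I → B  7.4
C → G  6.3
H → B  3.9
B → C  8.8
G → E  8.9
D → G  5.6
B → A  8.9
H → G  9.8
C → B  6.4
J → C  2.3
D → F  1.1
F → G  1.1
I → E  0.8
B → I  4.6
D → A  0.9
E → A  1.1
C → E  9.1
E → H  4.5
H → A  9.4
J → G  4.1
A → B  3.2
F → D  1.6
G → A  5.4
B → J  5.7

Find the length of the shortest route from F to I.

9.3

Running Dijkstra from F:
F: 0
H: 0.8  (via F)
G: 1.1  (via F)
D: 1.6  (via F)
A: 2.5  (via D)
B: 4.7  (via H)
I: 9.3  (via B)
Shortest route: F–H–B–I = 9.3.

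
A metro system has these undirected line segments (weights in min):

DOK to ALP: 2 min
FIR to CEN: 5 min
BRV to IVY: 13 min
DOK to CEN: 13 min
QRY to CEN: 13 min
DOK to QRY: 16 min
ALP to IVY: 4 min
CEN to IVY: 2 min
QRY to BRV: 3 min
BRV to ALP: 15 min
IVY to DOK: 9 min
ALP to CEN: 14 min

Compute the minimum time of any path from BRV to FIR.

Candidate routes:
BRV → ALP → IVY → CEN → FIR: 15+4+2+5 = 26
BRV → IVY → CEN → FIR: 13+2+5 = 20
BRV → QRY → CEN → FIR: 3+13+5 = 21
BRV → QRY → DOK → ALP → IVY → CEN → FIR: 3+16+2+4+2+5 = 32
The minimum is 20 min via BRV → IVY → CEN → FIR.

20 min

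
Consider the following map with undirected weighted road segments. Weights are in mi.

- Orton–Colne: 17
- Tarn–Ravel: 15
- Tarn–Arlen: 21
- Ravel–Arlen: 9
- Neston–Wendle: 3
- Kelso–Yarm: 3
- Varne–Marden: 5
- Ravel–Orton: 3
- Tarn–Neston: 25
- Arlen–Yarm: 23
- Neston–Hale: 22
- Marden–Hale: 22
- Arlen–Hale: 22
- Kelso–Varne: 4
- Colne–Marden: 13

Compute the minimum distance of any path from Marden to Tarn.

Compare a few routes:
Marden - Colne - Orton - Ravel - Tarn: 13+17+3+15 = 48
Marden - Varne - Kelso - Yarm - Arlen - Ravel - Tarn: 5+4+3+23+9+15 = 59
Marden - Varne - Kelso - Yarm - Arlen - Tarn: 5+4+3+23+21 = 56
Cheapest is Marden - Colne - Orton - Ravel - Tarn at 48 mi.

48 mi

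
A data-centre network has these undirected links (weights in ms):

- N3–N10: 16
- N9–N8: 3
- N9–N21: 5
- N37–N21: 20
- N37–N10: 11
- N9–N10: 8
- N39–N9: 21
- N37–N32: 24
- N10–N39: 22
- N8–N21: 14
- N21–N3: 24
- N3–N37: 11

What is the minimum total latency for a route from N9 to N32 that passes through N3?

Best N9 to N3: N9 → N10 → N3 costing 24
Shortest N3→N32: N3 → N37 → N32 = 35
Total via N3: 24 + 35 = 59 ms.

59 ms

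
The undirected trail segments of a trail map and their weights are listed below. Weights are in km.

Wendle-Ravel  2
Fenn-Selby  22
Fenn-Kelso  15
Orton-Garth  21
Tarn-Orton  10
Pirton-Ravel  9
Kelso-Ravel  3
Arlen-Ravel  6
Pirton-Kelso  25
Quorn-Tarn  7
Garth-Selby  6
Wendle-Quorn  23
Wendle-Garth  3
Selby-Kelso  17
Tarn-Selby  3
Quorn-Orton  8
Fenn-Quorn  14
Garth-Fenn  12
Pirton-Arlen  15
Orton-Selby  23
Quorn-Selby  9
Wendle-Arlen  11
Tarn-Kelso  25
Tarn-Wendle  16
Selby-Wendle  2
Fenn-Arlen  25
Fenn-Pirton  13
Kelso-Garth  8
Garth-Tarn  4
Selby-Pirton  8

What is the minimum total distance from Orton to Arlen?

Candidate routes:
Orton–Tarn–Garth–Wendle–Ravel–Arlen: 10+4+3+2+6 = 25
Orton–Tarn–Selby–Wendle–Arlen: 10+3+2+11 = 26
Orton–Tarn–Selby–Wendle–Ravel–Arlen: 10+3+2+2+6 = 23
Orton–Quorn–Selby–Wendle–Ravel–Arlen: 8+9+2+2+6 = 27
The minimum is 23 km via Orton–Tarn–Selby–Wendle–Ravel–Arlen.

23 km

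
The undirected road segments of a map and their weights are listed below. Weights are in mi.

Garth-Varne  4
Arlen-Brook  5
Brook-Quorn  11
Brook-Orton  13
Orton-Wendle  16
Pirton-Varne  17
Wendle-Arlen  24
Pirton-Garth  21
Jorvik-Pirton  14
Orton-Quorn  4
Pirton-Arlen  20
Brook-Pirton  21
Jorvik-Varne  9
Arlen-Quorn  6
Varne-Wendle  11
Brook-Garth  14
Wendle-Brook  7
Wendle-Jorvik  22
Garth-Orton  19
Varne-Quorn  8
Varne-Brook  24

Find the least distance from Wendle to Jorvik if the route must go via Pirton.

Best Wendle to Pirton: Wendle–Brook–Pirton costing 28
Best Pirton to Jorvik: Pirton–Jorvik costing 14
Total via Pirton: 28 + 14 = 42 mi.

42 mi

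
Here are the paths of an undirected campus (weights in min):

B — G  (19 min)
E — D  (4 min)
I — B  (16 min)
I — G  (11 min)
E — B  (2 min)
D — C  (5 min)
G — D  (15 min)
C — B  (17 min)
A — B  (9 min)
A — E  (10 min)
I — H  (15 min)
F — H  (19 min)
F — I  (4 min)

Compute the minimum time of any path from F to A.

Shortest distances from F:
F: 0
I: 4  (via F)
G: 15  (via I)
H: 19  (via F)
B: 20  (via I)
E: 22  (via B)
D: 26  (via E)
A: 29  (via B)
Shortest route: F–I–B–A = 29 min.

29 min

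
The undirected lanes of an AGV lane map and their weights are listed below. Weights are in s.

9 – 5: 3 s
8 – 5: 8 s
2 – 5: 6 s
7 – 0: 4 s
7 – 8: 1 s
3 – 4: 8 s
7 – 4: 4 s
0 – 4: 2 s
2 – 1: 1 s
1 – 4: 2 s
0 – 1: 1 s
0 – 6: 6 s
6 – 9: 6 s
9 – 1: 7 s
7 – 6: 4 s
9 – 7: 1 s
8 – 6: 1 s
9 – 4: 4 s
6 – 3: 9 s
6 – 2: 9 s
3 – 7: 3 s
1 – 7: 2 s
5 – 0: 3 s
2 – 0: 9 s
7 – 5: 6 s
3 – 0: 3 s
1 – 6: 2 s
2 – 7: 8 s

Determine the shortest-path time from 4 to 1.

Settle nodes by increasing distance from 4:
4: 0
0: 2  (via 4)
1: 2  (via 4)
Shortest route: 4 → 1 = 2 s.

2 s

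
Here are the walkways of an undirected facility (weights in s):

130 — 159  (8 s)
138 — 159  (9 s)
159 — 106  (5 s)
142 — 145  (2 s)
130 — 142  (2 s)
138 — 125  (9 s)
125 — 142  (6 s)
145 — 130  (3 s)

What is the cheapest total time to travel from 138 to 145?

Settle nodes by increasing distance from 138:
138: 0
159: 9  (via 138)
125: 9  (via 138)
106: 14  (via 159)
142: 15  (via 125)
130: 17  (via 159)
145: 17  (via 142)
Shortest route: 138–125–142–145 = 17 s.

17 s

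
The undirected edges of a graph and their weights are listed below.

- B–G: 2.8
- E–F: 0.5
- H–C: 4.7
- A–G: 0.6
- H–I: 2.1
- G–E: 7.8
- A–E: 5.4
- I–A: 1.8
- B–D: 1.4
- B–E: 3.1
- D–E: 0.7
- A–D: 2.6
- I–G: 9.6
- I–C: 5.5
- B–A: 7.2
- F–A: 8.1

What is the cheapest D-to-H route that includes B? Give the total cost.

Best D to B: D–B costing 1.4
Shortest B→H: B–G–A–I–H = 7.3
Total via B: 1.4 + 7.3 = 8.7.

8.7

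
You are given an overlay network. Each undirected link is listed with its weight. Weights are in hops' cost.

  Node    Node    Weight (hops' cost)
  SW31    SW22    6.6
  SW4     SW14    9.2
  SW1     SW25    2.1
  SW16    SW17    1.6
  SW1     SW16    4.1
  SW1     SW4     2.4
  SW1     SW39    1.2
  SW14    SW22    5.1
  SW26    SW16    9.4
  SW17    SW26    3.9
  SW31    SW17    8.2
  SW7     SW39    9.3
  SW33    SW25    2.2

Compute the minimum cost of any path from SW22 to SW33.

21 hops' cost

Running Dijkstra from SW22:
SW22: 0
SW14: 5.1  (via SW22)
SW31: 6.6  (via SW22)
SW4: 14.3  (via SW14)
SW17: 14.8  (via SW31)
SW16: 16.4  (via SW17)
SW1: 16.7  (via SW4)
SW39: 17.9  (via SW1)
SW26: 18.7  (via SW17)
SW25: 18.8  (via SW1)
SW33: 21  (via SW25)
Shortest route: SW22 → SW14 → SW4 → SW1 → SW25 → SW33 = 21 hops' cost.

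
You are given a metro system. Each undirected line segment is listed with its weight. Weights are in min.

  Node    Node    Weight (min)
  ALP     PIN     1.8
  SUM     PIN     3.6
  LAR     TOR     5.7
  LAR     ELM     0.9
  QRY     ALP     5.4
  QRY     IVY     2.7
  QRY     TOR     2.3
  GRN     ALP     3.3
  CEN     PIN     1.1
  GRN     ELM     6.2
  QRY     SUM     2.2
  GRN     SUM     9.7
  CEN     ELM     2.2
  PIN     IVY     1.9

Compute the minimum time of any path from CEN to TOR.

8 min

Compare a few routes:
CEN - ELM - LAR - TOR: 2.2+0.9+5.7 = 8.8
CEN - PIN - IVY - QRY - TOR: 1.1+1.9+2.7+2.3 = 8
CEN - PIN - SUM - QRY - TOR: 1.1+3.6+2.2+2.3 = 9.2
Cheapest is CEN - PIN - IVY - QRY - TOR at 8 min.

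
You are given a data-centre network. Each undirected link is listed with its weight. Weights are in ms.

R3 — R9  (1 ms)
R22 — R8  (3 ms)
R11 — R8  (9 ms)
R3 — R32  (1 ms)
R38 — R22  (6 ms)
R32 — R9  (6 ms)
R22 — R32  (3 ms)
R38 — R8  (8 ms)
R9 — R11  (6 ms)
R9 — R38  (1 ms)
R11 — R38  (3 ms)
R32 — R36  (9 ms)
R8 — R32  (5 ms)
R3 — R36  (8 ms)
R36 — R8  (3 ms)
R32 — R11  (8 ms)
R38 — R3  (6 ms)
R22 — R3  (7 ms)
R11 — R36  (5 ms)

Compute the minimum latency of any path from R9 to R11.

4 ms

Shortest distances from R9:
R9: 0
R38: 1  (via R9)
R3: 1  (via R9)
R32: 2  (via R3)
R11: 4  (via R38)
Shortest route: R9 → R38 → R11 = 4 ms.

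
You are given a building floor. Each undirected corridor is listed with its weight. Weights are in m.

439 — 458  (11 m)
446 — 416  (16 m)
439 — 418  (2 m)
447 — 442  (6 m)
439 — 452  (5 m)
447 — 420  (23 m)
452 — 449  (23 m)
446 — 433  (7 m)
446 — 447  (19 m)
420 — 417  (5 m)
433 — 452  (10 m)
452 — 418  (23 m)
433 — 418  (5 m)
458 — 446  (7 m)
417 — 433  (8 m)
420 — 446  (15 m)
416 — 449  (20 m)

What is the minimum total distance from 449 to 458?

Shortest distances from 449:
449: 0
416: 20  (via 449)
452: 23  (via 449)
439: 28  (via 452)
418: 30  (via 439)
433: 33  (via 452)
446: 36  (via 416)
458: 39  (via 439)
Shortest route: 449 → 452 → 439 → 458 = 39 m.

39 m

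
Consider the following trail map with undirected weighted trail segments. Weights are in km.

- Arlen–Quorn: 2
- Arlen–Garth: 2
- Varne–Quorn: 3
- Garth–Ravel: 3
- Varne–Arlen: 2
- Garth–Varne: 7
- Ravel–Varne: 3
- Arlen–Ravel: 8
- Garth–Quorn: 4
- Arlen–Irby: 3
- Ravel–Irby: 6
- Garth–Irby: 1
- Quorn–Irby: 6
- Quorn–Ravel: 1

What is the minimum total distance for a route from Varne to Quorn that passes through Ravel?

Shortest Varne→Ravel: Varne → Ravel = 3
Best Ravel to Quorn: Ravel → Quorn costing 1
Total via Ravel: 3 + 1 = 4 km.

4 km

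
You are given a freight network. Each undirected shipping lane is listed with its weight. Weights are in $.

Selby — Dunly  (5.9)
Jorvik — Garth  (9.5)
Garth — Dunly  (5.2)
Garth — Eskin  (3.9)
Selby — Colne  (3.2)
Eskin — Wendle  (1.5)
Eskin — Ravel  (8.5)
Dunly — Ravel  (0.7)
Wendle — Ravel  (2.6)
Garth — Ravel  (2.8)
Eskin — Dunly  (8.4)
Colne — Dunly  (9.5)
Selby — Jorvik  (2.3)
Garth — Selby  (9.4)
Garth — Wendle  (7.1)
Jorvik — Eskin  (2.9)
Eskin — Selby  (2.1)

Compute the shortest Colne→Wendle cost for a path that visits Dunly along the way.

$12.4

Shortest Colne→Dunly: Colne–Selby–Dunly = 9.1
Best Dunly to Wendle: Dunly–Ravel–Wendle costing 3.3
Total via Dunly: 9.1 + 3.3 = $12.4.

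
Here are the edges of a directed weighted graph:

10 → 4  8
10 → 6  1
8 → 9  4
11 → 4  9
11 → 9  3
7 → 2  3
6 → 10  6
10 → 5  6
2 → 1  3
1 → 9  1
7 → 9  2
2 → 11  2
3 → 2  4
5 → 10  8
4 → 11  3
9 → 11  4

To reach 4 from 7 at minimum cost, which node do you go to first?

2

Candidate routes:
7 - 9 - 11 - 4: 2+4+9 = 15
7 - 2 - 11 - 4: 3+2+9 = 14
Cheapest is 7 - 2 - 11 - 4 at 14.
So from 7 the first move is to 2.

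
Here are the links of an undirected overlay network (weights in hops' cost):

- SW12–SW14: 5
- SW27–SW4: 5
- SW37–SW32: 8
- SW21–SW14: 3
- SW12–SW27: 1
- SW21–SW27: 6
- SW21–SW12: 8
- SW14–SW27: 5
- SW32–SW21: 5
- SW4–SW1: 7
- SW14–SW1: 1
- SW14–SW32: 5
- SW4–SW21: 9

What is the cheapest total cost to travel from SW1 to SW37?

Running Dijkstra from SW1:
SW1: 0
SW14: 1  (via SW1)
SW21: 4  (via SW14)
SW27: 6  (via SW14)
SW32: 6  (via SW14)
SW12: 6  (via SW14)
SW4: 7  (via SW1)
SW37: 14  (via SW32)
Shortest route: SW1–SW14–SW32–SW37 = 14 hops' cost.

14 hops' cost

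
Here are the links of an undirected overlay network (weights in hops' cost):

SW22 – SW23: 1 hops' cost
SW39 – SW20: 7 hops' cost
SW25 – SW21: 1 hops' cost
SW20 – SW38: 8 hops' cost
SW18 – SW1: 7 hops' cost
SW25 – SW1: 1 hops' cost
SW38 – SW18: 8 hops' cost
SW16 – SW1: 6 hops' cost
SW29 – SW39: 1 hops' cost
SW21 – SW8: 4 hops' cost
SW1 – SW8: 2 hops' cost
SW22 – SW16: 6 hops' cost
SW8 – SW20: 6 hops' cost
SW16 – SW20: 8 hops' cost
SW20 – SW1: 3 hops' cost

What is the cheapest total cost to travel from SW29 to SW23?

23 hops' cost

Shortest distances from SW29:
SW29: 0
SW39: 1  (via SW29)
SW20: 8  (via SW39)
SW1: 11  (via SW20)
SW25: 12  (via SW1)
SW21: 13  (via SW25)
SW8: 13  (via SW1)
SW16: 16  (via SW20)
SW38: 16  (via SW20)
SW18: 18  (via SW1)
SW22: 22  (via SW16)
SW23: 23  (via SW22)
Shortest route: SW29 → SW39 → SW20 → SW16 → SW22 → SW23 = 23 hops' cost.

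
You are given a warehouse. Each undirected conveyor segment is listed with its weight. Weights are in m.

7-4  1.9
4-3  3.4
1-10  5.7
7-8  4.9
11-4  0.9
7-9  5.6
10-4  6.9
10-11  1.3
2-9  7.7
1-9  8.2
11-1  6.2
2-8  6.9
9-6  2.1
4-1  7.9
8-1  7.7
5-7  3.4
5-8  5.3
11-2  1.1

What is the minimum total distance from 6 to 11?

10.5 m

Enumerating some paths:
6–9–1–11: 2.1+8.2+6.2 = 16.5
6–9–7–4–11: 2.1+5.6+1.9+0.9 = 10.5
6–9–2–11: 2.1+7.7+1.1 = 10.9
6–9–1–10–11: 2.1+8.2+5.7+1.3 = 17.3
The minimum is 10.5 m via 6–9–7–4–11.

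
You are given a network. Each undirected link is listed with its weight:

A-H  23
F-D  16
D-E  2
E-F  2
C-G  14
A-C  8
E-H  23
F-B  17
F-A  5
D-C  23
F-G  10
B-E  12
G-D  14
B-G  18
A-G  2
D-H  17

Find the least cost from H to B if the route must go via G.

Shortest H→G: H → A → G = 25
Shortest G→B: G → B = 18
Total via G: 25 + 18 = 43.

43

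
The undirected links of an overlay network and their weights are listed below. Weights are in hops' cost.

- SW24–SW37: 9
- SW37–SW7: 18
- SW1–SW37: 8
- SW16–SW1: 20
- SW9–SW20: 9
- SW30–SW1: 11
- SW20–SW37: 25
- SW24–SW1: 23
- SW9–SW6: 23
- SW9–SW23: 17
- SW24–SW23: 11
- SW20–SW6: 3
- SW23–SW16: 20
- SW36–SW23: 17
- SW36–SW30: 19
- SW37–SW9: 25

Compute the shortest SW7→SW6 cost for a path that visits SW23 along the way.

67 hops' cost

Shortest SW7→SW23: SW7 → SW37 → SW24 → SW23 = 38
Shortest SW23→SW6: SW23 → SW9 → SW20 → SW6 = 29
Total via SW23: 38 + 29 = 67 hops' cost.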